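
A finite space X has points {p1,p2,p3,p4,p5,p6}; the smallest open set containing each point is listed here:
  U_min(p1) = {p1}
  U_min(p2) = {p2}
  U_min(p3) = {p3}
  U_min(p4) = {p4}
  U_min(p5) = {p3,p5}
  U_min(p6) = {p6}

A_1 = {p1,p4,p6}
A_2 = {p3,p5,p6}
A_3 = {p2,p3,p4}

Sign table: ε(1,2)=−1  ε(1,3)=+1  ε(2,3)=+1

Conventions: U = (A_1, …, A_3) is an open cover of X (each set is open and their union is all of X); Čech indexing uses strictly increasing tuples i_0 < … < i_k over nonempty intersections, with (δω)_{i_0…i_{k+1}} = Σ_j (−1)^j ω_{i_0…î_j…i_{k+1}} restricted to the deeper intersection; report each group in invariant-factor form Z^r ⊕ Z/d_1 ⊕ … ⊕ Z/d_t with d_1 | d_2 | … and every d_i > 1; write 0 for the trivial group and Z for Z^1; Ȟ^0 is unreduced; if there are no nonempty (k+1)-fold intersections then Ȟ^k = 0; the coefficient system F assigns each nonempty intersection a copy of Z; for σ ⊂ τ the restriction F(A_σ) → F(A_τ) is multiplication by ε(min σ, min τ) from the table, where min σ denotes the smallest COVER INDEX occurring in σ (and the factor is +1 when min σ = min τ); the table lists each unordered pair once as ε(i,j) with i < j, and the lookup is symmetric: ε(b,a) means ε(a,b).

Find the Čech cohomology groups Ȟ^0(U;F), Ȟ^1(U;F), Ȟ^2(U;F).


cover nerve:
  A12={p6} A13={p4} A23={p3}
C dims 3,3; δ0: rk 3, SNF 1^2·2
Ȟ^0: (3−3)−0=0 ⇒ 0
Ȟ^1: (3−0)−3=0 plus torsion [2] ⇒ Z/2
Ȟ^2: (0−0)−0=0 ⇒ 0

Ȟ^0(U;F) ≅ 0,  Ȟ^1(U;F) ≅ Z/2,  Ȟ^2(U;F) ≅ 0


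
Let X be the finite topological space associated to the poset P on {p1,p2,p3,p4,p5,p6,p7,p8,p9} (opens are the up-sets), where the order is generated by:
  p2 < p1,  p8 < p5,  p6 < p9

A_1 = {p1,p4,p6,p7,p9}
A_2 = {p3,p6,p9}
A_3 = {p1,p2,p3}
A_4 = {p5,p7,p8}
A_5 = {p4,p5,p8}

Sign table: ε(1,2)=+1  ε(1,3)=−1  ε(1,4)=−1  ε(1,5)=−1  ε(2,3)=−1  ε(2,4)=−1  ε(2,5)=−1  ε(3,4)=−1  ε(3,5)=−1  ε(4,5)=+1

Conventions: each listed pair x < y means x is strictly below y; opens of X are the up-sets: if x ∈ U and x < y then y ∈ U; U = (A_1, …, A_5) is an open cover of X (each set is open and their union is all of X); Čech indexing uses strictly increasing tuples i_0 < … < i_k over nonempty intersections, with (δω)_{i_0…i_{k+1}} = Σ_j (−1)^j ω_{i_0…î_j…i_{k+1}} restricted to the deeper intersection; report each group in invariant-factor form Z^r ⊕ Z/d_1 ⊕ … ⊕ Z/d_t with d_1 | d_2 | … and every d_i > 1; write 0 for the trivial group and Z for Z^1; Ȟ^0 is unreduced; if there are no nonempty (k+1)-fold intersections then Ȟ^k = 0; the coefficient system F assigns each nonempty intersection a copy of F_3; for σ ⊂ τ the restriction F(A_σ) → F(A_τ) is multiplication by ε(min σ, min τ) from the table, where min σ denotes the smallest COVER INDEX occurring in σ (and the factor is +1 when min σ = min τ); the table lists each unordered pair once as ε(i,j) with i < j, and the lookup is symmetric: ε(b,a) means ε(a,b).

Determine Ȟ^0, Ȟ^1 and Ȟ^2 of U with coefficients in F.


cover nerve:
  A12={p6,p9} A13={p1} A14={p7} A15={p4} A23={p3} A45={p5,p8}
C dims 5,6; δ0: rk_F3 4
Ȟ^0: (5−4)−0=1 ⇒ Z/3
Ȟ^1: (6−0)−4=2 ⇒ Z/3 ⊕ Z/3
Ȟ^2: (0−0)−0=0 ⇒ 0

Ȟ^0(U;F) ≅ Z/3, Ȟ^1(U;F) ≅ Z/3 ⊕ Z/3, Ȟ^2(U;F) ≅ 0


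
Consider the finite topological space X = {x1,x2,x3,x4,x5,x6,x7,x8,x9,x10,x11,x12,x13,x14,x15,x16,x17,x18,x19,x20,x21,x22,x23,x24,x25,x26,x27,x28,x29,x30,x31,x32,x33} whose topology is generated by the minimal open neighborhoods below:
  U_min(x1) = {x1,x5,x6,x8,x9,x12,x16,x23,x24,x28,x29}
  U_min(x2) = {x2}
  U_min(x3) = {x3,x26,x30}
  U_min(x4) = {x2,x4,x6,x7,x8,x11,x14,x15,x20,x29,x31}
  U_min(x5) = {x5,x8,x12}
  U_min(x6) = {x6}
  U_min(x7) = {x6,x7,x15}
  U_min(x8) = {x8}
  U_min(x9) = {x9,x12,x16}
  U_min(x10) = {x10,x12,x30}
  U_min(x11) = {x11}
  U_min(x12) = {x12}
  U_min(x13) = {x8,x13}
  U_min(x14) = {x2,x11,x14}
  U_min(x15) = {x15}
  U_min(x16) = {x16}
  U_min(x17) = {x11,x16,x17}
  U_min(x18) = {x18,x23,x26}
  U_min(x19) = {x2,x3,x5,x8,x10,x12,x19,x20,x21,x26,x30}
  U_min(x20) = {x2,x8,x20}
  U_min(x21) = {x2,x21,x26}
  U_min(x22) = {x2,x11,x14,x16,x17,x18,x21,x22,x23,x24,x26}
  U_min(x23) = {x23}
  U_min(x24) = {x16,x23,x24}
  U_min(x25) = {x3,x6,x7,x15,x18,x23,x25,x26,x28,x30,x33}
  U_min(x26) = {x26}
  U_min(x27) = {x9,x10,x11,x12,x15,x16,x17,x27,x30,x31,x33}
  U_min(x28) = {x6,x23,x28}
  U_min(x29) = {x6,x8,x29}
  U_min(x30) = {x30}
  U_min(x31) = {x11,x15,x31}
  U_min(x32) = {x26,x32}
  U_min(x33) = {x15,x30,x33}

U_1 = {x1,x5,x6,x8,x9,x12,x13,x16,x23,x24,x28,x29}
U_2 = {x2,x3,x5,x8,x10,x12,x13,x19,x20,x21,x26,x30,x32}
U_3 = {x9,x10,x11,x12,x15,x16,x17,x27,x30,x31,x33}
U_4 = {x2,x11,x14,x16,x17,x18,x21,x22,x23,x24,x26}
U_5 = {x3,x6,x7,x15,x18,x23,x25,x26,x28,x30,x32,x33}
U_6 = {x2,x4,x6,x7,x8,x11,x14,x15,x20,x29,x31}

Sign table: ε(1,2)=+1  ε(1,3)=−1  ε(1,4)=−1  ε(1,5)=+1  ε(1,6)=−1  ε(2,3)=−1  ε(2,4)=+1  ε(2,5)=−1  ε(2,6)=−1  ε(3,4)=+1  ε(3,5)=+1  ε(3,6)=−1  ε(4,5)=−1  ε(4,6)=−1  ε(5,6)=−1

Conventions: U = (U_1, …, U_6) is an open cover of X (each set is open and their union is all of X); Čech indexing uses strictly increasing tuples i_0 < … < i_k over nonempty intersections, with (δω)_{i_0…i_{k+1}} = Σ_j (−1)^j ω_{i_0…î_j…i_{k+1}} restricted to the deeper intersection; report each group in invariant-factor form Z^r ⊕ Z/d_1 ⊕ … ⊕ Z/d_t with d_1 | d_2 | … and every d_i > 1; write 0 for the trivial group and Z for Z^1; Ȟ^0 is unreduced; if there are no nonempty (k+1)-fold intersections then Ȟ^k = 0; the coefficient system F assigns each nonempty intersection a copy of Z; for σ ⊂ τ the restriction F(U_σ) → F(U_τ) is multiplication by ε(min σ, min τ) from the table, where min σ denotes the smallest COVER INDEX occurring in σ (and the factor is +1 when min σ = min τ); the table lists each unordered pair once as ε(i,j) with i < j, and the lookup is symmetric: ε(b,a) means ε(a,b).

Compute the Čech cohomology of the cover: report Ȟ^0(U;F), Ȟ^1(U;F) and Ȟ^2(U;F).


cover nerve:
  U12={x5,x8,x12,x13} U13={x9,x12,x16} U14={x16,x23,x24} U15={x6,x23,x28} U16={x6,x8,x29} U23={x10,x12,x30} U24={x2,x21,x26} U25={x3,x26,x30,x32} U26={x2,x8,x20} U34={x11,x16,x17} U35={x15,x30,x33} U36={x11,x15,x31} U45={x18,x23,x26} U46={x2,x11,x14} U56={x6,x7,x15}
  U123={x12} U126={x8} U134={x16} U145={x23} U156={x6} U235={x30} U245={x26} U246={x2} U346={x11} U356={x15}
C dims 6,15,10; δ0: rk 6, SNF 1^5·2; δ1: rk 9, SNF 1^9
Ȟ^0: (6−6)−0=0 ⇒ 0
Ȟ^1: (15−9)−6=0 plus torsion [2] ⇒ Z/2
Ȟ^2: (10−0)−9=1 ⇒ Z

Ȟ^0 ≅ 0,  Ȟ^1 ≅ Z/2,  Ȟ^2 ≅ Z


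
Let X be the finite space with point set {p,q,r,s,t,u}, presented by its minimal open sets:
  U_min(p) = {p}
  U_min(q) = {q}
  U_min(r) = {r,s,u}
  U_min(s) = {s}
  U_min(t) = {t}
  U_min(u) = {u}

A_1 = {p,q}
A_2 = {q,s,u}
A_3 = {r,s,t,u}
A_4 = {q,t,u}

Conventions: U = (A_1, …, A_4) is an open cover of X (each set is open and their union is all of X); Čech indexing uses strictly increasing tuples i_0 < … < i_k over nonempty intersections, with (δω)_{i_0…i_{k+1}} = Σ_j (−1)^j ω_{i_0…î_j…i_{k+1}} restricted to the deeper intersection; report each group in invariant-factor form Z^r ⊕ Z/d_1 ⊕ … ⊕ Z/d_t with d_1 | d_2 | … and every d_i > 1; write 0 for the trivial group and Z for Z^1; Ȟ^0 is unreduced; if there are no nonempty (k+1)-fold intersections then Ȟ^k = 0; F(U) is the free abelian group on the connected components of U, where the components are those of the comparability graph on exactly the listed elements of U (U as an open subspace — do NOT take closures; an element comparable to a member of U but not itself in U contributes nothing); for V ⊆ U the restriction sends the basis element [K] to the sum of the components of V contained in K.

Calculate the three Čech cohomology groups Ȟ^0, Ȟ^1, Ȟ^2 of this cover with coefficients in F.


cover nerve:
  A12={q} A14={q} A23={s,u} A24={q,u} A34={t,u}
  A124={q} A234={u}
components per intersection:
  A1: {p} {q}
  A2: {q} {s} {u}
  A3: {r,s,u} {t}
  A4: {q} {t} {u}
  A12: {q}
  A14: {q}
  A23: {s} {u}
  A24: {q} {u}
  A34: {t} {u}
  A124: {q}
  A234: {u}
C dims 10,8,2; δ0: rk 6, SNF 1^6; δ1: rk 2, SNF 1^2
Ȟ^0: (10−6)−0=4 ⇒ Z^4
Ȟ^1: (8−2)−6=0 ⇒ 0
Ȟ^2: (2−0)−2=0 ⇒ 0

Ȟ^0 = Z^4, Ȟ^1 = 0 and Ȟ^2 = 0


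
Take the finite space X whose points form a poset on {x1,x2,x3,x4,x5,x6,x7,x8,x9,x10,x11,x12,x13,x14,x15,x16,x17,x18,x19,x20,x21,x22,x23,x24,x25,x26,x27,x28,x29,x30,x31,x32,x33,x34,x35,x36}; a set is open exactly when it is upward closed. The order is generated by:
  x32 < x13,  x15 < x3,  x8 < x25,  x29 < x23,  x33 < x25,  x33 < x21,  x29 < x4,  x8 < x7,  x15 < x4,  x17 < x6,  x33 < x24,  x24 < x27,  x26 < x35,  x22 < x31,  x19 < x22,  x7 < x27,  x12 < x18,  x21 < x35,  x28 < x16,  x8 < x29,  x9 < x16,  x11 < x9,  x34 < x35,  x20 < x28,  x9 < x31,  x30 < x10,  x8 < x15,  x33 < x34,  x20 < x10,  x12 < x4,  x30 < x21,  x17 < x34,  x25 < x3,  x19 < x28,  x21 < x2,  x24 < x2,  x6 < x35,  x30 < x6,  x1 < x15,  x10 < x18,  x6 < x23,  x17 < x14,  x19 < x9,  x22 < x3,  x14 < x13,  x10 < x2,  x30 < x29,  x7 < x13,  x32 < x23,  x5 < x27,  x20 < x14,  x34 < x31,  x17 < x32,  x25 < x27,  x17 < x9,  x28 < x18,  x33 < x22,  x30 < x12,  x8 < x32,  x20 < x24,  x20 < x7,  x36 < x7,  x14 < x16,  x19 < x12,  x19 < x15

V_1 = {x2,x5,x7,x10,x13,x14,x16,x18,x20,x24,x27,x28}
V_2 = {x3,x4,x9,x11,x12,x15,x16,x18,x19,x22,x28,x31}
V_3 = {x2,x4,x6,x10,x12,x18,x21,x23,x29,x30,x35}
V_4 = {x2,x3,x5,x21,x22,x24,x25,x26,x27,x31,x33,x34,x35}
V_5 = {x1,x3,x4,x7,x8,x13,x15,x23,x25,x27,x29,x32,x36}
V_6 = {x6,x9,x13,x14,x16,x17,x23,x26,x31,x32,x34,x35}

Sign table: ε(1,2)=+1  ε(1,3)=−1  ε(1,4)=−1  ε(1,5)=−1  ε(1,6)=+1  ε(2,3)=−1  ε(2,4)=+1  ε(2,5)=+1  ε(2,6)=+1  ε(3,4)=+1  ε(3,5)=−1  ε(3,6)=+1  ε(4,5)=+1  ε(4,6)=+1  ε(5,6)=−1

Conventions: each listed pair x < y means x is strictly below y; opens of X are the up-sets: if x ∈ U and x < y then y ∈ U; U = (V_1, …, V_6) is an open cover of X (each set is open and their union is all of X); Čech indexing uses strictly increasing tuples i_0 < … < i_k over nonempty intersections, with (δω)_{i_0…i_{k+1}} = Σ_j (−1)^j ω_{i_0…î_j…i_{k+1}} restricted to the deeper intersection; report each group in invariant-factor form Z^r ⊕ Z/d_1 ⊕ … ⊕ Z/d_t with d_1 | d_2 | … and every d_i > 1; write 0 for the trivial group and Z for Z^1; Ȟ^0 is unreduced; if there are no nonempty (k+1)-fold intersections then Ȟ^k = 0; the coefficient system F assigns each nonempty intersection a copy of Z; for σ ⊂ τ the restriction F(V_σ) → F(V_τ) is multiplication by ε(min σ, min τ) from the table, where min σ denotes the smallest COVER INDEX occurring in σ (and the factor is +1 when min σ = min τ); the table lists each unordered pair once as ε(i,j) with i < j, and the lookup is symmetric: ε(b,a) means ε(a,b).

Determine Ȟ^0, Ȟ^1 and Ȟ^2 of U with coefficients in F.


Ȟ^0(U;F) ≅ 0, Ȟ^1(U;F) ≅ Z/2, Ȟ^2(U;F) ≅ Z

intersection data:
  V12={x16,x18,x28} V13={x2,x10,x18} V14={x2,x5,x24,x27} V15={x7,x13,x27} V16={x13,x14,x16} V23={x4,x12,x18} V24={x3,x22,x31} V25={x3,x4,x15} V26={x9,x16,x31} V34={x2,x21,x35} V35={x4,x23,x29} V36={x6,x23,x35} V45={x3,x25,x27} V46={x26,x31,x34,x35} V56={x13,x23,x32}
  V123={x18} V126={x16} V134={x2} V145={x27} V156={x13} V235={x4} V245={x3} V246={x31} V346={x35} V356={x23}
C dims 6,15,10; δ0: rk 6, SNF 1^5·2; δ1: rk 9, SNF 1^9
Ȟ^0 = (6 − 6) − 0 = 0, so Ȟ^0 ≅ 0
Ȟ^1 = (15 − 9) − 6 = 0 plus torsion [2], so Ȟ^1 ≅ Z/2
Ȟ^2 = (10 − 0) − 9 = 1, so Ȟ^2 ≅ Z


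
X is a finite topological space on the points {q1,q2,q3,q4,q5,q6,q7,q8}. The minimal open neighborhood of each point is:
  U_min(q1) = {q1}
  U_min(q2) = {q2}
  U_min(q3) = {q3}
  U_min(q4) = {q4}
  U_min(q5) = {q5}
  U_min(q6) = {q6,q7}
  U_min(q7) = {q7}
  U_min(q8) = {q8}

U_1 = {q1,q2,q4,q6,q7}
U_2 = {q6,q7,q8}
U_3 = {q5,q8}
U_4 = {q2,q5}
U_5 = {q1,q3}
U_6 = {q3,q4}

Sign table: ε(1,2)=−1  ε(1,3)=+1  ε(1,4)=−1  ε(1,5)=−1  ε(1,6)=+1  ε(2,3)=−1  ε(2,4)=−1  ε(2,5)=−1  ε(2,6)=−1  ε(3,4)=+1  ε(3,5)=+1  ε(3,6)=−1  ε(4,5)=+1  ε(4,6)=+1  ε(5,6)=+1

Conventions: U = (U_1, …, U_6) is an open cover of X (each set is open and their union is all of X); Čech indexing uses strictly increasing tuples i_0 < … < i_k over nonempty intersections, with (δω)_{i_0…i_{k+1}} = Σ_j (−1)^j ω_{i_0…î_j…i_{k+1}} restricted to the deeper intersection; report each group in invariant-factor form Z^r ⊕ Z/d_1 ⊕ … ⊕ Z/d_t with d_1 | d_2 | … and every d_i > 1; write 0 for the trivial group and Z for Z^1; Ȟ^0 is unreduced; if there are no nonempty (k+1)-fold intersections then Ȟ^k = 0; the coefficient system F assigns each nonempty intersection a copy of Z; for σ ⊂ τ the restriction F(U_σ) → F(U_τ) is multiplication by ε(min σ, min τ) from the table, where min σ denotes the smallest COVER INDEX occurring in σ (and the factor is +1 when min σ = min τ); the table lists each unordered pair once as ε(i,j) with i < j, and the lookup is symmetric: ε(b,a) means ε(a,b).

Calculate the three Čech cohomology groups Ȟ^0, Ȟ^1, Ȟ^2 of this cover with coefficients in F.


Ȟ^0(U;F) ≅ 0; Ȟ^1(U;F) ≅ Z ⊕ Z/2; Ȟ^2(U;F) ≅ 0

nerve simplices:
  U12={q6,q7} U14={q2} U15={q1} U16={q4} U23={q8} U34={q5} U56={q3}
C dims 6,7; δ0: rk 6, SNF 1^5·2
degree 0: 6−6−0 = 0 → Ȟ^0 ≅ 0
degree 1: 7−0−6 = 1 plus torsion [2] → Ȟ^1 ≅ Z ⊕ Z/2
degree 2: 0−0−0 = 0 → Ȟ^2 ≅ 0


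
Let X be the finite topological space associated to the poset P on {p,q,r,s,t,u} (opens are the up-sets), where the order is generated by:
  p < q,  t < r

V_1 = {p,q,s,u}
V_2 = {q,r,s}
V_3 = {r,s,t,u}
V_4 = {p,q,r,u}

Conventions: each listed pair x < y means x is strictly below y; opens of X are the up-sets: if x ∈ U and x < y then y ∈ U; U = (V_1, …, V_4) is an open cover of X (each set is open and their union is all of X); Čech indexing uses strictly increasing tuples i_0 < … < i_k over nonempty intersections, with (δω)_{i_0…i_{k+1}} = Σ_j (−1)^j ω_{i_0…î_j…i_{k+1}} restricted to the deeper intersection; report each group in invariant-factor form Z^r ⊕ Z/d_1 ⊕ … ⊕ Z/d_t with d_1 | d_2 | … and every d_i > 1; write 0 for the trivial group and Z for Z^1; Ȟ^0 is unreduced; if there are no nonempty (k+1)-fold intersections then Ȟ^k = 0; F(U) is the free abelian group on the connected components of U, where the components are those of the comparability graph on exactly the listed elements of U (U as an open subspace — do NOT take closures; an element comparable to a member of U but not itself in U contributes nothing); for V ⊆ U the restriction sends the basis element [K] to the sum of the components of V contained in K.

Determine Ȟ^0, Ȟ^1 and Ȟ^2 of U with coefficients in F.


nonempty intersections:
  V12={q,s} V13={s,u} V14={p,q,u} V23={r,s} V24={q,r} V34={r,u}
  V123={s} V124={q} V134={u} V234={r}
components per intersection:
  V1: {p,q} {s} {u}
  V2: {q} {r} {s}
  V3: {r,t} {s} {u}
  V4: {p,q} {r} {u}
  V12: {q} {s}
  V13: {s} {u}
  V14: {p,q} {u}
  V23: {r} {s}
  V24: {q} {r}
  V34: {r} {u}
  V123: {s}
  V124: {q}
  V134: {u}
  V234: {r}
C dims 12,12,4; δ0: rk 8, SNF 1^8; δ1: rk 4, SNF 1^4
Ȟ^0: (12−8)−0=4 ⇒ Z^4
Ȟ^1: (12−4)−8=0 ⇒ 0
Ȟ^2: (4−0)−4=0 ⇒ 0

Ȟ^0 = Z^4,  Ȟ^1 = 0,  Ȟ^2 = 0


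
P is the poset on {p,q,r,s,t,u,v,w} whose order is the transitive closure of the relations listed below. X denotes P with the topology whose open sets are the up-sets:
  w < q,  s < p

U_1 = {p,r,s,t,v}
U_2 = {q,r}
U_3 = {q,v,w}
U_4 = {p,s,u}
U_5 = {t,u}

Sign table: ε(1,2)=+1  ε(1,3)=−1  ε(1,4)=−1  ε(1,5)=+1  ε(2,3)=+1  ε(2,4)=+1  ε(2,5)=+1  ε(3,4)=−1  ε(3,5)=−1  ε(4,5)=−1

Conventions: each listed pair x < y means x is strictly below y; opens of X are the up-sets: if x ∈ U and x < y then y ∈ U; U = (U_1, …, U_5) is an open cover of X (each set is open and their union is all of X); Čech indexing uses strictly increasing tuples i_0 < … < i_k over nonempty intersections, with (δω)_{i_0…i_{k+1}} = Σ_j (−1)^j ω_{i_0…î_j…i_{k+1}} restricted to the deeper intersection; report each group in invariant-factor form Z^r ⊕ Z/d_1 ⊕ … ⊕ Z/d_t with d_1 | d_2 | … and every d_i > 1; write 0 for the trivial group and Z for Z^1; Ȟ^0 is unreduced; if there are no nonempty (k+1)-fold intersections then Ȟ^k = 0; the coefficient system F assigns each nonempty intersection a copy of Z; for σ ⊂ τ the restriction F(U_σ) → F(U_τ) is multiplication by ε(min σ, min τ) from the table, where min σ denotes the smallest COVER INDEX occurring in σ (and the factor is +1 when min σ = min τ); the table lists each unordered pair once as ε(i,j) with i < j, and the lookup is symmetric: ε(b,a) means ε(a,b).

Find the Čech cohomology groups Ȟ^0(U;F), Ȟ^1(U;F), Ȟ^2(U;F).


Ȟ^0 ≅ 0, Ȟ^1 ≅ Z ⊕ Z/2 and Ȟ^2 ≅ 0

intersection data:
  U12={r} U13={v} U14={p,s} U15={t} U23={q} U45={u}
C dims 5,6; δ0: rk 5, SNF 1^4·2
Ȟ^0 = (5 − 5) − 0 = 0, so Ȟ^0 ≅ 0
Ȟ^1 = (6 − 0) − 5 = 1 plus torsion [2], so Ȟ^1 ≅ Z ⊕ Z/2
Ȟ^2 = (0 − 0) − 0 = 0, so Ȟ^2 ≅ 0


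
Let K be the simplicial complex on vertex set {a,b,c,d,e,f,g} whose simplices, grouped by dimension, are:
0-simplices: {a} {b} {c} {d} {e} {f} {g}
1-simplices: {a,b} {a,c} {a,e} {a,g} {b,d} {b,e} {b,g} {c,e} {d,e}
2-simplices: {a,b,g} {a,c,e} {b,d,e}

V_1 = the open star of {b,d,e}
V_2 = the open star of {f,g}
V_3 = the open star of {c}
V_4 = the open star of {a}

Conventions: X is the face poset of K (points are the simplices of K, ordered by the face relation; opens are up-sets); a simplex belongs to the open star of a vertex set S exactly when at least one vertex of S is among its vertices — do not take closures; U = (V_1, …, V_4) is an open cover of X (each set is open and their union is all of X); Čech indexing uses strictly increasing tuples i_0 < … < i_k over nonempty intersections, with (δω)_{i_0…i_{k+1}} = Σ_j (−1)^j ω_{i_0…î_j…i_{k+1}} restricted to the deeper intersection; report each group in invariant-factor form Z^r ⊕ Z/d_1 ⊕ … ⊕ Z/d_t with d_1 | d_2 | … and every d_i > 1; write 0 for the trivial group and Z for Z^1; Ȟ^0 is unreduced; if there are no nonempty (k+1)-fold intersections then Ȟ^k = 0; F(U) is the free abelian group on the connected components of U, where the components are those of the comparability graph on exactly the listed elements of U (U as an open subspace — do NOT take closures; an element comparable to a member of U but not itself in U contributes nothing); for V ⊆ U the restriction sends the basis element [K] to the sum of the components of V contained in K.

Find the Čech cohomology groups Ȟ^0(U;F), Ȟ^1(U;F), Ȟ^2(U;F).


nonempty overlaps:
  V1={{b},{d},{e},{a,b},{a,e},{b,d},{b,e},{b,g},{c,e},{d,e},{a,b,g},{a,c,e},{b,d,e}} V2={{f},{g},{a,g},{b,g},{a,b,g}} V3={{c},{a,c},{c,e},{a,c,e}} V4={{a},{a,b},{a,c},{a,e},{a,g},{a,b,g},{a,c,e}}
  V12={{b,g},{a,b,g}} V13={{c,e},{a,c,e}} V14={{a,b},{a,e},{a,b,g},{a,c,e}} V24={{a,g},{a,b,g}} V34={{a,c},{a,c,e}}
  V124={{a,b,g}} V134={{a,c,e}}
components per intersection:
  V1: {{b},{d},{e},{a,b},{a,e},{b,d},{b,e},{b,g},{c,e},{d,e},{a,b,g},{a,c,e},{b,d,e}}
  V2: {{f}} {{g},{a,g},{b,g},{a,b,g}}
  V3: {{c},{a,c},{c,e},{a,c,e}}
  V4: {{a},{a,b},{a,c},{a,e},{a,g},{a,b,g},{a,c,e}}
  V12: {{b,g},{a,b,g}}
  V13: {{c,e},{a,c,e}}
  V14: {{a,b},{a,b,g}} {{a,e},{a,c,e}}
  V24: {{a,g},{a,b,g}}
  V34: {{a,c},{a,c,e}}
  V124: {{a,b,g}}
  V134: {{a,c,e}}
C dims 5,6,2; δ0: rk 3, SNF 1^3; δ1: rk 2, SNF 1^2
degree 0: 5−3−0 = 2 → Ȟ^0 ≅ Z^2
degree 1: 6−2−3 = 1 → Ȟ^1 ≅ Z
degree 2: 2−0−2 = 0 → Ȟ^2 ≅ 0

Ȟ^0 ≅ Z^2; Ȟ^1 ≅ Z; Ȟ^2 ≅ 0


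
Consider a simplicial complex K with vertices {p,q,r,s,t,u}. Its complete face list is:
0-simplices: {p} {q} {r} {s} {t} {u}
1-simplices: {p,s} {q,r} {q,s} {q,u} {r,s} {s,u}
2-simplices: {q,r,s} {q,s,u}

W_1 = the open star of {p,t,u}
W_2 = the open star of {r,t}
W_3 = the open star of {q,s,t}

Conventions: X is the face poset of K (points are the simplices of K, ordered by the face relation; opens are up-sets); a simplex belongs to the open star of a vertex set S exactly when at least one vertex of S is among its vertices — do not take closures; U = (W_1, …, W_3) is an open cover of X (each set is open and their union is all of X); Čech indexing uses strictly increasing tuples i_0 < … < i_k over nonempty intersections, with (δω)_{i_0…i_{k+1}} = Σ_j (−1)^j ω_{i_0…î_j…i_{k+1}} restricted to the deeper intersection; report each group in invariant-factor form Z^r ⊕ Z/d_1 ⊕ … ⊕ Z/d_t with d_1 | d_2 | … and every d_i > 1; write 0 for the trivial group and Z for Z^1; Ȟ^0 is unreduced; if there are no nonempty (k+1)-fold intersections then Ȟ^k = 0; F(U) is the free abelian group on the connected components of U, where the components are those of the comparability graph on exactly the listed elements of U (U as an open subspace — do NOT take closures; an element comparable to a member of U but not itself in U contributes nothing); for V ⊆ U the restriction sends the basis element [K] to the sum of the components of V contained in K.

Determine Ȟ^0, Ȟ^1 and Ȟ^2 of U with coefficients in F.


Ȟ^0 = Z^2; Ȟ^1 = 0; Ȟ^2 = 0

nonempty intersections:
  W1={{p},{t},{u},{p,s},{q,u},{s,u},{q,s,u}} W2={{r},{t},{q,r},{r,s},{q,r,s}} W3={{q},{s},{t},{p,s},{q,r},{q,s},{q,u},{r,s},{s,u},{q,r,s},{q,s,u}}
  W12={{t}} W13={{t},{p,s},{q,u},{s,u},{q,s,u}} W23={{t},{q,r},{r,s},{q,r,s}}
  W123={{t}}
components per intersection:
  W1: {{p},{p,s}} {{t}} {{u},{q,u},{s,u},{q,s,u}}
  W2: {{r},{q,r},{r,s},{q,r,s}} {{t}}
  W3: {{q},{s},{p,s},{q,r},{q,s},{q,u},{r,s},{s,u},{q,r,s},{q,s,u}} {{t}}
  W12: {{t}}
  W13: {{t}} {{p,s}} {{q,u},{s,u},{q,s,u}}
  W23: {{t}} {{q,r},{r,s},{q,r,s}}
  W123: {{t}}
C dims 7,6,1; δ0: rk 5, SNF 1^5; δ1: rk 1, SNF 1^1
Ȟ^0: (7−5)−0=2 ⇒ Z^2
Ȟ^1: (6−1)−5=0 ⇒ 0
Ȟ^2: (1−0)−1=0 ⇒ 0


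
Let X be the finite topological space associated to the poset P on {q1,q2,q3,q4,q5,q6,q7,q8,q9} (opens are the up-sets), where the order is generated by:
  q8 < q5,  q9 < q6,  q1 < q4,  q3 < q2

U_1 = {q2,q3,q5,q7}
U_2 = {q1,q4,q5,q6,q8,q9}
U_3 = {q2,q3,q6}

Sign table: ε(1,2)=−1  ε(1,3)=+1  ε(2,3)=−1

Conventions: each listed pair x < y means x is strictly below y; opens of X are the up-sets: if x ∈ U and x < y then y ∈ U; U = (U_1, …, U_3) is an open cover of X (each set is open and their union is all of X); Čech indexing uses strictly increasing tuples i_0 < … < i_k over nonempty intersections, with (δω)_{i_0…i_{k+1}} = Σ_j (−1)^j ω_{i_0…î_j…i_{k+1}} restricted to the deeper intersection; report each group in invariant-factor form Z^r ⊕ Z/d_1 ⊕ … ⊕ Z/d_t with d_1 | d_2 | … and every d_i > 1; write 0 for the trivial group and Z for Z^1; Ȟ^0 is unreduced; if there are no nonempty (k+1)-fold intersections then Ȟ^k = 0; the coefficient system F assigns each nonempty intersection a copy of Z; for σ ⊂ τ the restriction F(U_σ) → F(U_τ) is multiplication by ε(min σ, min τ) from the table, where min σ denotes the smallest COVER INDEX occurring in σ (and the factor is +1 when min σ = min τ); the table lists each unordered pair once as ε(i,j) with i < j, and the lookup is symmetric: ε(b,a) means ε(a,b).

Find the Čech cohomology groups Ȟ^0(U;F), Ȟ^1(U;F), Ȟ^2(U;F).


Ȟ^0(U;F) ≅ Z; Ȟ^1(U;F) ≅ Z; Ȟ^2(U;F) ≅ 0

nonempty overlaps:
  U12={q5} U13={q2,q3} U23={q6}
C dims 3,3; δ0: rk 2, SNF 1^2
degree 0: 3−2−0 = 1 → Ȟ^0 ≅ Z
degree 1: 3−0−2 = 1 → Ȟ^1 ≅ Z
degree 2: 0−0−0 = 0 → Ȟ^2 ≅ 0


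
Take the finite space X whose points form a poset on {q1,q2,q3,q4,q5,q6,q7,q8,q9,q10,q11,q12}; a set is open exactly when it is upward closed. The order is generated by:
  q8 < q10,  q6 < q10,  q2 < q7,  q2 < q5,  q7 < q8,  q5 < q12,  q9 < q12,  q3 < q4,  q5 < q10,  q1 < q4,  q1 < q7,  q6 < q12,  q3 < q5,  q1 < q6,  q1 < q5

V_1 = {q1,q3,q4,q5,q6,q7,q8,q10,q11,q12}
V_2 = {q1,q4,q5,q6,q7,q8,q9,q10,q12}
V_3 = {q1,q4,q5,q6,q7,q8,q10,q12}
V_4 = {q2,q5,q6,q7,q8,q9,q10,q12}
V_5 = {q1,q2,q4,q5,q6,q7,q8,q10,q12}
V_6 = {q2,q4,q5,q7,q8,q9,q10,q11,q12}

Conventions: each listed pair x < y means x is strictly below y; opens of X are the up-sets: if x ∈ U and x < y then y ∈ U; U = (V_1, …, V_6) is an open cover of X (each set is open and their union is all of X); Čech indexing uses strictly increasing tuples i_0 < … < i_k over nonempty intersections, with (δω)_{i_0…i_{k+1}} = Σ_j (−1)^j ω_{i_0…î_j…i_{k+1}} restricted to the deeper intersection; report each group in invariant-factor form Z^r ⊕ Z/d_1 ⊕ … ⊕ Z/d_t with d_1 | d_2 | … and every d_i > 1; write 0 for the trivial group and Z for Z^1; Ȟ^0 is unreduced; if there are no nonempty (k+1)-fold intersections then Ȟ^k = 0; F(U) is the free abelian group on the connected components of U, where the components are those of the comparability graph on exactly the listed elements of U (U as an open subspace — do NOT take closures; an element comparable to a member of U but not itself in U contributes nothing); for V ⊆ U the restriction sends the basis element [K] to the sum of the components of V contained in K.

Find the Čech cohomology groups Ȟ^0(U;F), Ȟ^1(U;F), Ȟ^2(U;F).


Ȟ^0(U;F) ≅ Z^2; Ȟ^1(U;F) ≅ 0; Ȟ^2(U;F) ≅ 0

intersection data:
  V12={q1,q4,q5,q6,q7,q8,q10,q12} V13={q1,q4,q5,q6,q7,q8,q10,q12} V14={q5,q6,q7,q8,q10,q12} V15={q1,q4,q5,q6,q7,q8,q10,q12} V16={q4,q5,q7,q8,q10,q11,q12} V23={q1,q4,q5,q6,q7,q8,q10,q12} V24={q5,q6,q7,q8,q9,q10,q12} V25={q1,q4,q5,q6,q7,q8,q10,q12} V26={q4,q5,q7,q8,q9,q10,q12} V34={q5,q6,q7,q8,q10,q12} V35={q1,q4,q5,q6,q7,q8,q10,q12} V36={q4,q5,q7,q8,q10,q12} V45={q2,q5,q6,q7,q8,q10,q12} V46={q2,q5,q7,q8,q9,q10,q12} V56={q2,q4,q5,q7,q8,q10,q12}
  V123={q1,q4,q5,q6,q7,q8,q10,q12} V124={q5,q6,q7,q8,q10,q12} V125={q1,q4,q5,q6,q7,q8,q10,q12} V126={q4,q5,q7,q8,q10,q12} V134={q5,q6,q7,q8,q10,q12} V135={q1,q4,q5,q6,q7,q8,q10,q12} V136={q4,q5,q7,q8,q10,q12} V145={q5,q6,q7,q8,q10,q12} V146={q5,q7,q8,q10,q12} V156={q4,q5,q7,q8,q10,q12} V234={q5,q6,q7,q8,q10,q12} V235={q1,q4,q5,q6,q7,q8,q10,q12} V236={q4,q5,q7,q8,q10,q12} V245={q5,q6,q7,q8,q10,q12} V246={q5,q7,q8,q9,q10,q12} V256={q4,q5,q7,q8,q10,q12} V345={q5,q6,q7,q8,q10,q12} V346={q5,q7,q8,q10,q12} V356={q4,q5,q7,q8,q10,q12} V456={q2,q5,q7,q8,q10,q12}
  V1234={q5,q6,q7,q8,q10,q12} V1235={q1,q4,q5,q6,q7,q8,q10,q12} V1236={q4,q5,q7,q8,q10,q12} V1245={q5,q6,q7,q8,q10,q12} V1246={q5,q7,q8,q10,q12} V1256={q4,q5,q7,q8,q10,q12} V1345={q5,q6,q7,q8,q10,q12} V1346={q5,q7,q8,q10,q12} V1356={q4,q5,q7,q8,q10,q12} V1456={q5,q7,q8,q10,q12} V2345={q5,q6,q7,q8,q10,q12} V2346={q5,q7,q8,q10,q12} V2356={q4,q5,q7,q8,q10,q12} V2456={q5,q7,q8,q10,q12} V3456={q5,q7,q8,q10,q12}
  V12345={q5,q6,q7,q8,q10,q12} V12346={q5,q7,q8,q10,q12} V12356={q4,q5,q7,q8,q10,q12} V12456={q5,q7,q8,q10,q12} V13456={q5,q7,q8,q10,q12} V23456={q5,q7,q8,q10,q12}
  V123456={q5,q7,q8,q10,q12}
components per intersection:
  V1: {q1,q3,q4,q5,q6,q7,q8,q10,q12} {q11}
  V2: {q1,q4,q5,q6,q7,q8,q9,q10,q12}
  V3: {q1,q4,q5,q6,q7,q8,q10,q12}
  V4: {q2,q5,q6,q7,q8,q9,q10,q12}
  V5: {q1,q2,q4,q5,q6,q7,q8,q10,q12}
  V6: {q2,q5,q7,q8,q9,q10,q12} {q4} {q11}
  V12: {q1,q4,q5,q6,q7,q8,q10,q12}
  V13: {q1,q4,q5,q6,q7,q8,q10,q12}
  V14: {q5,q6,q7,q8,q10,q12}
  V15: {q1,q4,q5,q6,q7,q8,q10,q12}
  V16: {q4} {q5,q7,q8,q10,q12} {q11}
  V23: {q1,q4,q5,q6,q7,q8,q10,q12}
  V24: {q5,q6,q7,q8,q9,q10,q12}
  V25: {q1,q4,q5,q6,q7,q8,q10,q12}
  V26: {q4} {q5,q7,q8,q9,q10,q12}
  V34: {q5,q6,q7,q8,q10,q12}
  V35: {q1,q4,q5,q6,q7,q8,q10,q12}
  V36: {q4} {q5,q7,q8,q10,q12}
  V45: {q2,q5,q6,q7,q8,q10,q12}
  V46: {q2,q5,q7,q8,q9,q10,q12}
  V56: {q2,q5,q7,q8,q10,q12} {q4}
  V123: {q1,q4,q5,q6,q7,q8,q10,q12}
  V124: {q5,q6,q7,q8,q10,q12}
  V125: {q1,q4,q5,q6,q7,q8,q10,q12}
  V126: {q4} {q5,q7,q8,q10,q12}
  V134: {q5,q6,q7,q8,q10,q12}
  V135: {q1,q4,q5,q6,q7,q8,q10,q12}
  V136: {q4} {q5,q7,q8,q10,q12}
  V145: {q5,q6,q7,q8,q10,q12}
  V146: {q5,q7,q8,q10,q12}
  V156: {q4} {q5,q7,q8,q10,q12}
  V234: {q5,q6,q7,q8,q10,q12}
  V235: {q1,q4,q5,q6,q7,q8,q10,q12}
  V236: {q4} {q5,q7,q8,q10,q12}
  V245: {q5,q6,q7,q8,q10,q12}
  V246: {q5,q7,q8,q9,q10,q12}
  V256: {q4} {q5,q7,q8,q10,q12}
  V345: {q5,q6,q7,q8,q10,q12}
  V346: {q5,q7,q8,q10,q12}
  V356: {q4} {q5,q7,q8,q10,q12}
  V456: {q2,q5,q7,q8,q10,q12}
  V1234: {q5,q6,q7,q8,q10,q12}
  V1235: {q1,q4,q5,q6,q7,q8,q10,q12}
  V1236: {q4} {q5,q7,q8,q10,q12}
  V1245: {q5,q6,q7,q8,q10,q12}
  V1246: {q5,q7,q8,q10,q12}
  V1256: {q4} {q5,q7,q8,q10,q12}
  V1345: {q5,q6,q7,q8,q10,q12}
  V1346: {q5,q7,q8,q10,q12}
  V1356: {q4} {q5,q7,q8,q10,q12}
  V1456: {q5,q7,q8,q10,q12}
  V2345: {q5,q6,q7,q8,q10,q12}
  V2346: {q5,q7,q8,q10,q12}
  V2356: {q4} {q5,q7,q8,q10,q12}
  V2456: {q5,q7,q8,q10,q12}
  V3456: {q5,q7,q8,q10,q12}
  V12345: {q5,q6,q7,q8,q10,q12}
  V12346: {q5,q7,q8,q10,q12}
  V12356: {q4} {q5,q7,q8,q10,q12}
  V12456: {q5,q7,q8,q10,q12}
  V13456: {q5,q7,q8,q10,q12}
  V23456: {q5,q7,q8,q10,q12}
  V123456: {q5,q7,q8,q10,q12}
C dims 9,20,26,19; δ0: rk 7, SNF 1^7; δ1: rk 13, SNF 1^13; δ2: rk 13, SNF 1^13
Ȟ^0 = (9 − 7) − 0 = 2, so Ȟ^0 ≅ Z^2
Ȟ^1 = (20 − 13) − 7 = 0, so Ȟ^1 ≅ 0
Ȟ^2 = (26 − 13) − 13 = 0, so Ȟ^2 ≅ 0


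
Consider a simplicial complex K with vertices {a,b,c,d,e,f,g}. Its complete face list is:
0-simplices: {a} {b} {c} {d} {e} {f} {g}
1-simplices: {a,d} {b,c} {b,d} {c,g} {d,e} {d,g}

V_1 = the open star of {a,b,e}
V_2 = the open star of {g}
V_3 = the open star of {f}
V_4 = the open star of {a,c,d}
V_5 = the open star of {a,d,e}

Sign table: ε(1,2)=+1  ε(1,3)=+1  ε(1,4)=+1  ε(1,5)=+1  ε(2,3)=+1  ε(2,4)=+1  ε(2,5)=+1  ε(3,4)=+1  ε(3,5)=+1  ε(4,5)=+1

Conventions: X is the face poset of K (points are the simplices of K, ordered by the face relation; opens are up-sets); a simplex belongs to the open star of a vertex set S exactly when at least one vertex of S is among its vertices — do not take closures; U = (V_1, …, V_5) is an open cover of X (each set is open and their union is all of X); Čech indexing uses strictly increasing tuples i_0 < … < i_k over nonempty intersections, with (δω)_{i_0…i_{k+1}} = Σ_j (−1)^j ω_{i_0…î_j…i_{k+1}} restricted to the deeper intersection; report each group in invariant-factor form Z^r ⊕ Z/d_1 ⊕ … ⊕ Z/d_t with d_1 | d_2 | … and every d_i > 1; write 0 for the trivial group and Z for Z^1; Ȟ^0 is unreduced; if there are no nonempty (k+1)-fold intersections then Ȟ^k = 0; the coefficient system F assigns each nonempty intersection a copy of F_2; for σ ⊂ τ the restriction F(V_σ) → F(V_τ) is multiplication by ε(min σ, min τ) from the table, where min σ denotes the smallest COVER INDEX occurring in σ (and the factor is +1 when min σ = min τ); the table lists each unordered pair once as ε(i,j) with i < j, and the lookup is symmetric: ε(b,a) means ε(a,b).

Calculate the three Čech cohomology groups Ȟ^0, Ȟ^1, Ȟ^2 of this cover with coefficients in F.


nerve simplices:
  V1={{a},{b},{e},{a,d},{b,c},{b,d},{d,e}} V2={{g},{c,g},{d,g}} V3={{f}} V4={{a},{c},{d},{a,d},{b,c},{b,d},{c,g},{d,e},{d,g}} V5={{a},{d},{e},{a,d},{b,d},{d,e},{d,g}}
  V14={{a},{a,d},{b,c},{b,d},{d,e}} V15={{a},{e},{a,d},{b,d},{d,e}} V24={{c,g},{d,g}} V25={{d,g}} V45={{a},{d},{a,d},{b,d},{d,e},{d,g}}
  V145={{a},{a,d},{b,d},{d,e}} V245={{d,g}}
C dims 5,5,2; δ0: rk_F2 3; δ1: rk_F2 2
degree 0: 5−3−0 = 2 → Ȟ^0 ≅ Z/2 ⊕ Z/2
degree 1: 5−2−3 = 0 → Ȟ^1 ≅ 0
degree 2: 2−0−2 = 0 → Ȟ^2 ≅ 0

Ȟ^0 = Z/2 ⊕ Z/2, Ȟ^1 = 0, Ȟ^2 = 0


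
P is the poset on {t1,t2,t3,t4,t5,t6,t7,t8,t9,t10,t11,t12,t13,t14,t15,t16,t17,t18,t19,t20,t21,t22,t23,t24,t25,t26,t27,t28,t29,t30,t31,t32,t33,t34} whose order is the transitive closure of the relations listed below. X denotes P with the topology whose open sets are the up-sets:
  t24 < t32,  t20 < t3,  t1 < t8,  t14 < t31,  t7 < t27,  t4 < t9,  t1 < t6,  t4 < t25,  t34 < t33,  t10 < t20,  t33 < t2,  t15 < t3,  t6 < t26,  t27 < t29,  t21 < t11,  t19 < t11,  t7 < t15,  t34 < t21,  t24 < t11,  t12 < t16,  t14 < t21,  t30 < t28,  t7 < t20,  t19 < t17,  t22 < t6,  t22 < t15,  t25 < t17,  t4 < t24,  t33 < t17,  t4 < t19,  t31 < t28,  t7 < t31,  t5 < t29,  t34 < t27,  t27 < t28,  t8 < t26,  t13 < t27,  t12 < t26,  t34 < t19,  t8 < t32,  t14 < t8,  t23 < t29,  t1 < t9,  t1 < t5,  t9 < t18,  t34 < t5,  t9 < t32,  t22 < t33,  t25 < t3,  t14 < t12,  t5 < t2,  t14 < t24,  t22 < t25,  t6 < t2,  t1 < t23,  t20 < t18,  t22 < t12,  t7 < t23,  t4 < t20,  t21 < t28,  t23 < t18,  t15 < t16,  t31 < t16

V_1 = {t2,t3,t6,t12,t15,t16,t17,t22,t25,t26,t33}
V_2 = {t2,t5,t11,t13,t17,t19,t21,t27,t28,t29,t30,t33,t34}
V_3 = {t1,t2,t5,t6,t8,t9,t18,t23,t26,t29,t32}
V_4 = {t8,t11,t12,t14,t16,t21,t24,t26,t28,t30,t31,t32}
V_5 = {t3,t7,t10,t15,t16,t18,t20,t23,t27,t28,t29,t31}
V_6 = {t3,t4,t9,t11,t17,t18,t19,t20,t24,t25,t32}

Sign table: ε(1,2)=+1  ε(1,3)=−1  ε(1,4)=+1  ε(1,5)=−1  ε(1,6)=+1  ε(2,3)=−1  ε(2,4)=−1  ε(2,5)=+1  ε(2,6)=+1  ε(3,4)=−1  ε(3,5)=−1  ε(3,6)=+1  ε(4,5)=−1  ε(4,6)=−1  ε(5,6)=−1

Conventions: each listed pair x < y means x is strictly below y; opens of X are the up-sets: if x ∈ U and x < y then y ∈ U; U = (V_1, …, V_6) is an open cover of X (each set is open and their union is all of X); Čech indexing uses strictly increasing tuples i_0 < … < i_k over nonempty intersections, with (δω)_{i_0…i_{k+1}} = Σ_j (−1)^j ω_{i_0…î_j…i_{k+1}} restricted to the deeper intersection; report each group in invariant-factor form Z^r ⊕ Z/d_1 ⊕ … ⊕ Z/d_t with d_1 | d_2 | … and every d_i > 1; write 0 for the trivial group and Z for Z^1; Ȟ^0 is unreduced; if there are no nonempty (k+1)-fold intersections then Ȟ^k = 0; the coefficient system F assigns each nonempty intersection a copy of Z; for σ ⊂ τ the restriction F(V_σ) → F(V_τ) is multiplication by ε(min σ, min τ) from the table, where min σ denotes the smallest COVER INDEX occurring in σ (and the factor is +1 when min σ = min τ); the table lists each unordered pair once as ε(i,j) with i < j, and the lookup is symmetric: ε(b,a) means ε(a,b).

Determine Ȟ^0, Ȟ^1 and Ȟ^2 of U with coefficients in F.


Ȟ^0 = 0, Ȟ^1 = Z/2, Ȟ^2 = Z

nerve simplices:
  V12={t2,t17,t33} V13={t2,t6,t26} V14={t12,t16,t26} V15={t3,t15,t16} V16={t3,t17,t25} V23={t2,t5,t29} V24={t11,t21,t28,t30} V25={t27,t28,t29} V26={t11,t17,t19} V34={t8,t26,t32} V35={t18,t23,t29} V36={t9,t18,t32} V45={t16,t28,t31} V46={t11,t24,t32} V56={t3,t18,t20}
  V123={t2} V126={t17} V134={t26} V145={t16} V156={t3} V235={t29} V245={t28} V246={t11} V346={t32} V356={t18}
C dims 6,15,10; δ0: rk 6, SNF 1^5·2; δ1: rk 9, SNF 1^9
degree 0: 6−6−0 = 0 → Ȟ^0 ≅ 0
degree 1: 15−9−6 = 0 plus torsion [2] → Ȟ^1 ≅ Z/2
degree 2: 10−0−9 = 1 → Ȟ^2 ≅ Z


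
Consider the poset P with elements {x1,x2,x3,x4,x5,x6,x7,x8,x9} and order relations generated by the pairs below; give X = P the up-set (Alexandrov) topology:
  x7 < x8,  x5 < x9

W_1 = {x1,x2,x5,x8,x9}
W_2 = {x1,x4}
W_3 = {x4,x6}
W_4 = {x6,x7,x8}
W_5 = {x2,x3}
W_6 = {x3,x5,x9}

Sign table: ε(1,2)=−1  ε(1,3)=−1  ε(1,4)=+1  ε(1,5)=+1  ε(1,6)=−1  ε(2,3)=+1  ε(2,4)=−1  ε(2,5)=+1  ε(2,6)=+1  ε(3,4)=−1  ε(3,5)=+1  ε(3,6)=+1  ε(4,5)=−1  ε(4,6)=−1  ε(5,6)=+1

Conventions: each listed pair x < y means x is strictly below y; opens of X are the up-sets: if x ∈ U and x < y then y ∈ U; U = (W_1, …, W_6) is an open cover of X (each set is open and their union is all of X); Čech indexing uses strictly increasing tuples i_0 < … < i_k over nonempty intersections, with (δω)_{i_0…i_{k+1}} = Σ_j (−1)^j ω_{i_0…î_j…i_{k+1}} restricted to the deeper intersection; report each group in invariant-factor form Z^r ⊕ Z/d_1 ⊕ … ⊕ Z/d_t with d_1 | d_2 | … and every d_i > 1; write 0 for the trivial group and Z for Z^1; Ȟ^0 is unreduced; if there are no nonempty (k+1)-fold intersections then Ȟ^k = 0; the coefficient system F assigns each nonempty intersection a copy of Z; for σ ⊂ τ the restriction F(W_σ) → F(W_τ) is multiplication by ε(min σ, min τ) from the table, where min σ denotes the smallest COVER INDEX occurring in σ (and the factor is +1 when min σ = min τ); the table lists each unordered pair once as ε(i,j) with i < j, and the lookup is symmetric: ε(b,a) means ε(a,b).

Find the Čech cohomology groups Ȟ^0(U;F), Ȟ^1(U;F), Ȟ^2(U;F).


Ȟ^0 ≅ 0,  Ȟ^1 ≅ Z ⊕ Z/2,  Ȟ^2 ≅ 0

cover nerve:
  W12={x1} W14={x8} W15={x2} W16={x5,x9} W23={x4} W34={x6} W56={x3}
C dims 6,7; δ0: rk 6, SNF 1^5·2
Ȟ^0: (6−6)−0=0 ⇒ 0
Ȟ^1: (7−0)−6=1 plus torsion [2] ⇒ Z ⊕ Z/2
Ȟ^2: (0−0)−0=0 ⇒ 0


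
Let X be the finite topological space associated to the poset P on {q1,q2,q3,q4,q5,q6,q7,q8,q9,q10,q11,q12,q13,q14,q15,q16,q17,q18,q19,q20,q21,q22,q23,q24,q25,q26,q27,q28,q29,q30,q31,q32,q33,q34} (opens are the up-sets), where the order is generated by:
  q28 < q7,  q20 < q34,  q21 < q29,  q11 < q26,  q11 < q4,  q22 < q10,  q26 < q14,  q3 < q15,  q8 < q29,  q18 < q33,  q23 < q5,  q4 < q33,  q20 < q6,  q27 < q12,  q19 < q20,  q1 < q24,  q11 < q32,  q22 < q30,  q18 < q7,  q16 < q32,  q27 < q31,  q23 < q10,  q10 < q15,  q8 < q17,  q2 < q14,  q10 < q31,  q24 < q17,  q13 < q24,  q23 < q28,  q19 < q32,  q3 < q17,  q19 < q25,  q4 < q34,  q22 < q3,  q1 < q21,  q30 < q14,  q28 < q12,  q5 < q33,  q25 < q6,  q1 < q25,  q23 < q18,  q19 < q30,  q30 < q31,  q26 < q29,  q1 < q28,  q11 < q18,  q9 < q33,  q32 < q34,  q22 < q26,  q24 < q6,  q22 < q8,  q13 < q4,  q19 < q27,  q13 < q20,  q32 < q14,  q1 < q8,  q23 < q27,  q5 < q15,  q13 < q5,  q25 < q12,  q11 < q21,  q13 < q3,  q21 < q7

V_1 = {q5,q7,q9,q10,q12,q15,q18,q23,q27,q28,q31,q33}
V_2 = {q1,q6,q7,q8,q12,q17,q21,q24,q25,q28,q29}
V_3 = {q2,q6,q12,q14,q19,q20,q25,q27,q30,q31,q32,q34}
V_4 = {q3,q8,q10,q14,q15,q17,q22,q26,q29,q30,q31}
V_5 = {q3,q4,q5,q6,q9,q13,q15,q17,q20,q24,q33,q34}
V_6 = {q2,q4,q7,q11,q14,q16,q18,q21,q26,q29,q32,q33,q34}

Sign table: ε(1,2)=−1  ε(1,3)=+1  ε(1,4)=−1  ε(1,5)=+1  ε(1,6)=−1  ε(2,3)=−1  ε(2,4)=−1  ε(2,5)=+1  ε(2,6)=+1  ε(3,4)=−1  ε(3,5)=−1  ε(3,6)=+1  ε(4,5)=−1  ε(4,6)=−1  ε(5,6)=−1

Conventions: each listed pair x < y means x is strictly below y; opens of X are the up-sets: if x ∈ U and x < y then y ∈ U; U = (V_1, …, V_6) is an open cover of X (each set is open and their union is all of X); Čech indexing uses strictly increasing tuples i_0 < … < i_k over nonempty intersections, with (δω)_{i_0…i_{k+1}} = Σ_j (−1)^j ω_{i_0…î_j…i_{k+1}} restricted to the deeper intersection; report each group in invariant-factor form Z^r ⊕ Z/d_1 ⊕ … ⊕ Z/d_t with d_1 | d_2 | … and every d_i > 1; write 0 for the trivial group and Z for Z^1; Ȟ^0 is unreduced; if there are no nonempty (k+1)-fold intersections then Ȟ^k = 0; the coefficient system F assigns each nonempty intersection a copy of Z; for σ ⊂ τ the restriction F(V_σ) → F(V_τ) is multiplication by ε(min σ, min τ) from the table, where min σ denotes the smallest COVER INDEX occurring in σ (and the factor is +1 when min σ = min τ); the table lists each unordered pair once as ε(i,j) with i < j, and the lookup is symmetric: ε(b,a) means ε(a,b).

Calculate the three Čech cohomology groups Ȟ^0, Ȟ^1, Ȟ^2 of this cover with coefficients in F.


cover nerve:
  V12={q7,q12,q28} V13={q12,q27,q31} V14={q10,q15,q31} V15={q5,q9,q15,q33} V16={q7,q18,q33} V23={q6,q12,q25} V24={q8,q17,q29} V25={q6,q17,q24} V26={q7,q21,q29} V34={q14,q30,q31} V35={q6,q20,q34} V36={q2,q14,q32,q34} V45={q3,q15,q17} V46={q14,q26,q29} V56={q4,q33,q34}
  V123={q12} V126={q7} V134={q31} V145={q15} V156={q33} V235={q6} V245={q17} V246={q29} V346={q14} V356={q34}
C dims 6,15,10; δ0: rk 6, SNF 1^5·2; δ1: rk 9, SNF 1^9
Ȟ^0: (6−6)−0=0 ⇒ 0
Ȟ^1: (15−9)−6=0 plus torsion [2] ⇒ Z/2
Ȟ^2: (10−0)−9=1 ⇒ Z

Ȟ^0(U;F) ≅ 0, Ȟ^1(U;F) ≅ Z/2, Ȟ^2(U;F) ≅ Z


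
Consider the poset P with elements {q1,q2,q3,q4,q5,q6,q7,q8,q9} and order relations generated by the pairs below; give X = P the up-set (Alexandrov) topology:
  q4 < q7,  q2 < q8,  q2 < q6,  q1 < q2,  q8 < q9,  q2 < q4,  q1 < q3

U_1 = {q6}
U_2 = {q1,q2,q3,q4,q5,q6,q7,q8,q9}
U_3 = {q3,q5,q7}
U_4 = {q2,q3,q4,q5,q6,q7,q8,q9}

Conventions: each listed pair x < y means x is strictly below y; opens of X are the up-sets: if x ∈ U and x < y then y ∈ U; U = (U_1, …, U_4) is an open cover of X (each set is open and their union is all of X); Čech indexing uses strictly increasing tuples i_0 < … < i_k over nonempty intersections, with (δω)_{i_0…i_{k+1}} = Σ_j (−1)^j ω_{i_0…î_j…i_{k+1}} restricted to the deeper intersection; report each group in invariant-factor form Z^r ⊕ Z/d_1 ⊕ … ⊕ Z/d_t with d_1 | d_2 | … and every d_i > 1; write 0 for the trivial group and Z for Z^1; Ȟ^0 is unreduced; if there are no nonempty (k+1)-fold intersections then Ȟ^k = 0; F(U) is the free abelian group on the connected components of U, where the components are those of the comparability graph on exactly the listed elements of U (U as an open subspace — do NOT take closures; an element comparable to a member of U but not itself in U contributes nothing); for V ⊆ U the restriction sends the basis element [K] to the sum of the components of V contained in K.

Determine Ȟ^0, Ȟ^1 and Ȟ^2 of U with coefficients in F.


nonempty intersections:
  U12={q6} U14={q6} U23={q3,q5,q7} U24={q2,q3,q4,q5,q6,q7,q8,q9} U34={q3,q5,q7}
  U124={q6} U234={q3,q5,q7}
components per intersection:
  U1: {q6}
  U2: {q1,q2,q3,q4,q6,q7,q8,q9} {q5}
  U3: {q3} {q5} {q7}
  U4: {q2,q4,q6,q7,q8,q9} {q3} {q5}
  U12: {q6}
  U14: {q6}
  U23: {q3} {q5} {q7}
  U24: {q2,q4,q6,q7,q8,q9} {q3} {q5}
  U34: {q3} {q5} {q7}
  U124: {q6}
  U234: {q3} {q5} {q7}
C dims 9,11,4; δ0: rk 7, SNF 1^7; δ1: rk 4, SNF 1^4
Ȟ^0: (9−7)−0=2 ⇒ Z^2
Ȟ^1: (11−4)−7=0 ⇒ 0
Ȟ^2: (4−0)−4=0 ⇒ 0

Ȟ^0 ≅ Z^2, Ȟ^1 ≅ 0, Ȟ^2 ≅ 0
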